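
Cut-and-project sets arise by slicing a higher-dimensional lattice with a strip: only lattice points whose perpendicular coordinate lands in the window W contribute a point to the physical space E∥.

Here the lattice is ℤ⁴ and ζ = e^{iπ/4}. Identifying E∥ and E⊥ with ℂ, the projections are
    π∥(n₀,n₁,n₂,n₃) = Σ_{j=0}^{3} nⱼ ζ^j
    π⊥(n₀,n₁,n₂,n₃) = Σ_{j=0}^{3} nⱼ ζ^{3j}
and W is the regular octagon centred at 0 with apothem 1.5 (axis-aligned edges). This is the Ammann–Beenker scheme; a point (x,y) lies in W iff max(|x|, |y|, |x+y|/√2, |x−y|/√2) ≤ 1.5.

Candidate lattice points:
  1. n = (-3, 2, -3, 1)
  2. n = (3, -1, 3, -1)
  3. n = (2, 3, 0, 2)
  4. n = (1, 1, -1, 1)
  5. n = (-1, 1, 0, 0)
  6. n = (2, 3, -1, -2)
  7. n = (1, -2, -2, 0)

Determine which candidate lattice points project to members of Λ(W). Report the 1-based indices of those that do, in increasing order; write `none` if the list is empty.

Internal map: ζ^{3j} for j=0..3 gives (1,0), (−√2/2,√2/2), (0,−1), (√2/2,√2/2).
#1 (-3, 2, -3, 1): internal (-3.70711, 5.12132); octagon support 6.24264 vs apothem 1.5 → ∉ W
#2 (3, -1, 3, -1): internal (3.00000, -4.41421); octagon support 5.24264 vs apothem 1.5 → ∉ W
#3 (2, 3, 0, 2): internal (1.29289, 3.53553); octagon support 3.53553 vs apothem 1.5 → ∉ W
#4 (1, 1, -1, 1): internal (1.00000, 2.41421); octagon support 2.41421 vs apothem 1.5 → ∉ W
#5 (-1, 1, 0, 0): internal (-1.70711, 0.70711); octagon support 1.70711 vs apothem 1.5 → ∉ W
#6 (2, 3, -1, -2): internal (-1.53553, 1.70711); octagon support 2.29289 vs apothem 1.5 → ∉ W
#7 (1, -2, -2, 0): internal (2.41421, 0.58579); octagon support 2.41421 vs apothem 1.5 → ∉ W

none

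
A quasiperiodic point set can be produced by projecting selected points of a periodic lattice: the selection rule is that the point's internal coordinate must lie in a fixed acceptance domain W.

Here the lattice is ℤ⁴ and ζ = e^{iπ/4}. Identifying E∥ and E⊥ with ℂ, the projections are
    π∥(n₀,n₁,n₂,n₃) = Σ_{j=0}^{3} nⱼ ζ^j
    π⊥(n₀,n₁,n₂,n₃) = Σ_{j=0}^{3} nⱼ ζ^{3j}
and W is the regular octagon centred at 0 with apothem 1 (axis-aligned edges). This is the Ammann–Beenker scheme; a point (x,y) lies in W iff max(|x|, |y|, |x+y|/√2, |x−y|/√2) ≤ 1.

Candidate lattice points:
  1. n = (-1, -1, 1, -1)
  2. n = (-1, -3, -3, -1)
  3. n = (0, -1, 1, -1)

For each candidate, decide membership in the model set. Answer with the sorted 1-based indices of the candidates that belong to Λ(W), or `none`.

π⊥(n) = n₀ + n₁ζ³ + n₂ζ⁶ + n₃ζ⁹ where ζ = e^{iπ/4}.
candidate 1: n = (-1, -1, 1, -1) → π⊥ ≈ (-1.00000, -2.41421); max(|x|,|y|,|x±y|/√2) = 2.41421 > 1 ⇒ ∉ W
candidate 2: n = (-1, -3, -3, -1) → π⊥ ≈ (+0.41421, +0.17157); max(|x|,|y|,|x±y|/√2) = 0.41421 ≤ 1 ⇒ ∈ W
candidate 3: n = (0, -1, 1, -1) → π⊥ ≈ (+0.00000, -2.41421); max(|x|,|y|,|x±y|/√2) = 2.41421 > 1 ⇒ ∉ W

2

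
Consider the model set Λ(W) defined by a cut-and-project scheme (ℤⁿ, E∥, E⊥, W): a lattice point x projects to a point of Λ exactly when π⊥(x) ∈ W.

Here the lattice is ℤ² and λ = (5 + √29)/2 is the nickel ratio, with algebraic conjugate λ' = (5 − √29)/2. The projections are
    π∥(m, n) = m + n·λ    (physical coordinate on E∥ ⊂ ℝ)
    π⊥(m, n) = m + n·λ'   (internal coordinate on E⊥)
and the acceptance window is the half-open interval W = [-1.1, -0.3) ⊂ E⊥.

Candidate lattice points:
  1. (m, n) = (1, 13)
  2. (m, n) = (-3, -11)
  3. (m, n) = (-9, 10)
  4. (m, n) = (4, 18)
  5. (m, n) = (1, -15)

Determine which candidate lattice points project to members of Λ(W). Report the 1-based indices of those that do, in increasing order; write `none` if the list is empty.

Compute λ' = (5−√29)/2 = -0.19258, so π⊥(m,n) = m -0.19258·n.
#1 (1,13): internal coord 1 + (13)·λ' = -1.50357; -1.50357 ∉ [-1.1, -0.3) → out
#2 (-3,-11): internal coord -3 + (-11)·λ' = -0.88159; -0.88159 ∈ [-1.1, -0.3) → IN Λ
#3 (-9,10): internal coord -9 + (10)·λ' = -10.92582; -10.92582 ∉ [-1.1, -0.3) → out
#4 (4,18): internal coord 4 + (18)·λ' = +0.53352; +0.53352 ∉ [-1.1, -0.3) → out
#5 (1,-15): internal coord 1 + (-15)·λ' = +3.88874; +3.88874 ∉ [-1.1, -0.3) → out

2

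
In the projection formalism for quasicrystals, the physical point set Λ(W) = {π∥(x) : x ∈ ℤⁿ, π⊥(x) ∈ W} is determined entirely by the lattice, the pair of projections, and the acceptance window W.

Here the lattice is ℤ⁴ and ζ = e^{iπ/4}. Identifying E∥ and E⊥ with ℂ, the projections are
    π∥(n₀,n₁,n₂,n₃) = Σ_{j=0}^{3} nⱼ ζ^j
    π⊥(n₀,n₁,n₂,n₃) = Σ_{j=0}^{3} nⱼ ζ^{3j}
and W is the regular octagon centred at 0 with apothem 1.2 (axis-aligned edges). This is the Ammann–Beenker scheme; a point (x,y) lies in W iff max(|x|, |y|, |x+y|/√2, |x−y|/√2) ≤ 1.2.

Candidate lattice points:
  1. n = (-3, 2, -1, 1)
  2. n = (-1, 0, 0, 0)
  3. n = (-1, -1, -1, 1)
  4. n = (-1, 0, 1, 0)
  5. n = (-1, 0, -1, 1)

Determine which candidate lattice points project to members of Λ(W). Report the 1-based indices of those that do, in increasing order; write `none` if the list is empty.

With ζ = e^{iπ/4} the internal vectors are ζ^0,ζ^3,ζ^6,ζ^9.
#1 (-3, 2, -1, 1): internal (-3.70711, 3.12132); octagon support 4.82843 vs apothem 1.2 → ∉ W
#2 (-1, 0, 0, 0): internal (-1.00000, 0.00000); octagon support 1.00000 vs apothem 1.2 → ∈ W
#3 (-1, -1, -1, 1): internal (0.41421, 1.00000); octagon support 1.00000 vs apothem 1.2 → ∈ W
#4 (-1, 0, 1, 0): internal (-1.00000, -1.00000); octagon support 1.41421 vs apothem 1.2 → ∉ W
#5 (-1, 0, -1, 1): internal (-0.29289, 1.70711); octagon support 1.70711 vs apothem 1.2 → ∉ W

2, 3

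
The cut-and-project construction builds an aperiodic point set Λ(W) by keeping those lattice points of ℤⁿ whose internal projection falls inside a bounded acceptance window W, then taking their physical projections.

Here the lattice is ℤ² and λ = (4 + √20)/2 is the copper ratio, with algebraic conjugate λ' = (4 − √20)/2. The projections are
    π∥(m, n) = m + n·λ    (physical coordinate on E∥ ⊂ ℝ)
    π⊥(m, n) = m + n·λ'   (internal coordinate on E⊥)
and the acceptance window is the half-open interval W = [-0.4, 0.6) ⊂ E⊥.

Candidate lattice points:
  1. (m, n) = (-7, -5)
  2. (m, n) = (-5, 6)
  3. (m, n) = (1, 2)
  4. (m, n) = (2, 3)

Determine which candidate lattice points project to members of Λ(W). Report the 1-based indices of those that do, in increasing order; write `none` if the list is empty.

3

Numerically λ ≈ 4.236068 and λ' = −1/λ ≈ -0.236068.
candidate 1: (m,n)=(-7,-5) → π∥ = -7-5·λ ≈ -28.180340, π⊥ = -7-5·λ' ≈ -5.819660 ∉ [-0.4, 0.6) ⇒ out
candidate 2: (m,n)=(-5,6) → π∥ = -5+6·λ ≈ 20.416408, π⊥ = -5+6·λ' ≈ -6.416408 ∉ [-0.4, 0.6) ⇒ out
candidate 3: (m,n)=(1,2) → π∥ = 1+2·λ ≈ 9.472136, π⊥ = 1+2·λ' ≈ 0.527864 ∈ [-0.4, 0.6) ⇒ IN Λ
candidate 4: (m,n)=(2,3) → π∥ = 2+3·λ ≈ 14.708204, π⊥ = 2+3·λ' ≈ 1.291796 ∉ [-0.4, 0.6) ⇒ out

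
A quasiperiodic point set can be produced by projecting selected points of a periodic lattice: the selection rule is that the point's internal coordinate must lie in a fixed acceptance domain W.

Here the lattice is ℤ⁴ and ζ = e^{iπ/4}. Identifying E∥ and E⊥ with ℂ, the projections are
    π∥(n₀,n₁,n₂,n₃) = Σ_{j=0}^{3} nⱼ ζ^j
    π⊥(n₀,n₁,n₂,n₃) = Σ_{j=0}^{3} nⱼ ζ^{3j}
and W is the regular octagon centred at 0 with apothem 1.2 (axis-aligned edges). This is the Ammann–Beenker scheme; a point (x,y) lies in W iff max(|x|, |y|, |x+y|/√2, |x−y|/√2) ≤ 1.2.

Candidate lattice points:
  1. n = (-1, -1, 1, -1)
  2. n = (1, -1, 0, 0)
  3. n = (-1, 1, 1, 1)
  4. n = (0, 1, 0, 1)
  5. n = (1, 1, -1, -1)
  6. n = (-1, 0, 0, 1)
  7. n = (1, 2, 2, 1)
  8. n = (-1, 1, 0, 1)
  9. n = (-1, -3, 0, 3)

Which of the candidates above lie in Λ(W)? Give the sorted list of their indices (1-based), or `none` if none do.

3, 5, 6, 7

With ζ = e^{iπ/4} the internal vectors are ζ^0,ζ^3,ζ^6,ζ^9.
candidate 1: n = (-1, -1, 1, -1) → π⊥ ≈ (-1.00000, -2.41421); max(|x|,|y|,|x±y|/√2) = 2.41421 > 1.2 ⇒ ∉ W
candidate 2: n = (1, -1, 0, 0) → π⊥ ≈ (+1.70711, -0.70711); max(|x|,|y|,|x±y|/√2) = 1.70711 > 1.2 ⇒ ∉ W
candidate 3: n = (-1, 1, 1, 1) → π⊥ ≈ (-1.00000, +0.41421); max(|x|,|y|,|x±y|/√2) = 1.00000 ≤ 1.2 ⇒ ∈ W
candidate 4: n = (0, 1, 0, 1) → π⊥ ≈ (+0.00000, +1.41421); max(|x|,|y|,|x±y|/√2) = 1.41421 > 1.2 ⇒ ∉ W
candidate 5: n = (1, 1, -1, -1) → π⊥ ≈ (-0.41421, +1.00000); max(|x|,|y|,|x±y|/√2) = 1.00000 ≤ 1.2 ⇒ ∈ W
candidate 6: n = (-1, 0, 0, 1) → π⊥ ≈ (-0.29289, +0.70711); max(|x|,|y|,|x±y|/√2) = 0.70711 ≤ 1.2 ⇒ ∈ W
candidate 7: n = (1, 2, 2, 1) → π⊥ ≈ (+0.29289, +0.12132); max(|x|,|y|,|x±y|/√2) = 0.29289 ≤ 1.2 ⇒ ∈ W
candidate 8: n = (-1, 1, 0, 1) → π⊥ ≈ (-1.00000, +1.41421); max(|x|,|y|,|x±y|/√2) = 1.70711 > 1.2 ⇒ ∉ W
candidate 9: n = (-1, -3, 0, 3) → π⊥ ≈ (+3.24264, +0.00000); max(|x|,|y|,|x±y|/√2) = 3.24264 > 1.2 ⇒ ∉ W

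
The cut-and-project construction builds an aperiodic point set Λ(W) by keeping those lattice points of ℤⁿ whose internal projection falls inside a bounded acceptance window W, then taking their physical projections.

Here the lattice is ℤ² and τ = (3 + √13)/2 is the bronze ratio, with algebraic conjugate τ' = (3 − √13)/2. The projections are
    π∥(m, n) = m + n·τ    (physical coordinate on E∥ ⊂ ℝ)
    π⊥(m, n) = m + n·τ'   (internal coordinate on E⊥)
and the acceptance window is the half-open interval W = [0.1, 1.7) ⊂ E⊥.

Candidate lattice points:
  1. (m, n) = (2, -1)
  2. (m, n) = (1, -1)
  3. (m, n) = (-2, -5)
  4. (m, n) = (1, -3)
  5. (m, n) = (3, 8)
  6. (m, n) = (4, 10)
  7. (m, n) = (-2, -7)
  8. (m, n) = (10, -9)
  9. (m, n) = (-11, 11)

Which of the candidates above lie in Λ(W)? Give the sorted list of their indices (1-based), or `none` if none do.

2, 5, 6, 7

Compute τ' = (3−√13)/2 = -0.3028, so π⊥(m,n) = m -0.3028·n.
[1] lift (2,-1): star map gives 2.3028; window check 0.1 ≤ 2.3028 < 1.7 is false → out
[2] lift (1,-1): star map gives 1.3028; window check 0.1 ≤ 1.3028 < 1.7 is true → IN Λ
[3] lift (-2,-5): star map gives -0.4861; window check 0.1 ≤ -0.4861 < 1.7 is false → out
[4] lift (1,-3): star map gives 1.9083; window check 0.1 ≤ 1.9083 < 1.7 is false → out
[5] lift (3,8): star map gives 0.5778; window check 0.1 ≤ 0.5778 < 1.7 is true → IN Λ
[6] lift (4,10): star map gives 0.9722; window check 0.1 ≤ 0.9722 < 1.7 is true → IN Λ
[7] lift (-2,-7): star map gives 0.1194; window check 0.1 ≤ 0.1194 < 1.7 is true → IN Λ
[8] lift (10,-9): star map gives 12.7250; window check 0.1 ≤ 12.7250 < 1.7 is false → out
[9] lift (-11,11): star map gives -14.3305; window check 0.1 ≤ -14.3305 < 1.7 is false → out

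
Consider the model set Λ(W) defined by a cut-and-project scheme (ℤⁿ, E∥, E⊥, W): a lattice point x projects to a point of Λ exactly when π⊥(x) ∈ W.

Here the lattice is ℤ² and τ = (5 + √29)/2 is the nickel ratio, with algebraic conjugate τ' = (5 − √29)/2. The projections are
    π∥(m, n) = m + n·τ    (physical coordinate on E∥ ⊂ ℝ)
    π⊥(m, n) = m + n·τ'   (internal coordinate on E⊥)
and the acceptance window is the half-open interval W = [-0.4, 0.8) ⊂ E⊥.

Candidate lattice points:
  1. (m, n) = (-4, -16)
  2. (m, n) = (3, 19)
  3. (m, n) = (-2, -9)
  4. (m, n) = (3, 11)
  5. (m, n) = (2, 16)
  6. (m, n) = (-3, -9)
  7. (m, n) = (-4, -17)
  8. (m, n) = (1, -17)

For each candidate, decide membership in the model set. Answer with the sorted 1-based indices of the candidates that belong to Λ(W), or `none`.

3

τ' = (5−√29)/2 ≈ -0.19258.
candidate 1: (m,n)=(-4,-16) → π∥ = -4-16·τ ≈ -87.08132, π⊥ = -4-16·τ' ≈ -0.91868 ∉ [-0.4, 0.8) ⇒ out
candidate 2: (m,n)=(3,19) → π∥ = 3+19·τ ≈ 101.65907, π⊥ = 3+19·τ' ≈ -0.65907 ∉ [-0.4, 0.8) ⇒ out
candidate 3: (m,n)=(-2,-9) → π∥ = -2-9·τ ≈ -48.73324, π⊥ = -2-9·τ' ≈ -0.26676 ∈ [-0.4, 0.8) ⇒ IN Λ
candidate 4: (m,n)=(3,11) → π∥ = 3+11·τ ≈ 60.11841, π⊥ = 3+11·τ' ≈ 0.88159 ∉ [-0.4, 0.8) ⇒ out
candidate 5: (m,n)=(2,16) → π∥ = 2+16·τ ≈ 85.08132, π⊥ = 2+16·τ' ≈ -1.08132 ∉ [-0.4, 0.8) ⇒ out
candidate 6: (m,n)=(-3,-9) → π∥ = -3-9·τ ≈ -49.73324, π⊥ = -3-9·τ' ≈ -1.26676 ∉ [-0.4, 0.8) ⇒ out
candidate 7: (m,n)=(-4,-17) → π∥ = -4-17·τ ≈ -92.27390, π⊥ = -4-17·τ' ≈ -0.72610 ∉ [-0.4, 0.8) ⇒ out
candidate 8: (m,n)=(1,-17) → π∥ = 1-17·τ ≈ -87.27390, π⊥ = 1-17·τ' ≈ 4.27390 ∉ [-0.4, 0.8) ⇒ out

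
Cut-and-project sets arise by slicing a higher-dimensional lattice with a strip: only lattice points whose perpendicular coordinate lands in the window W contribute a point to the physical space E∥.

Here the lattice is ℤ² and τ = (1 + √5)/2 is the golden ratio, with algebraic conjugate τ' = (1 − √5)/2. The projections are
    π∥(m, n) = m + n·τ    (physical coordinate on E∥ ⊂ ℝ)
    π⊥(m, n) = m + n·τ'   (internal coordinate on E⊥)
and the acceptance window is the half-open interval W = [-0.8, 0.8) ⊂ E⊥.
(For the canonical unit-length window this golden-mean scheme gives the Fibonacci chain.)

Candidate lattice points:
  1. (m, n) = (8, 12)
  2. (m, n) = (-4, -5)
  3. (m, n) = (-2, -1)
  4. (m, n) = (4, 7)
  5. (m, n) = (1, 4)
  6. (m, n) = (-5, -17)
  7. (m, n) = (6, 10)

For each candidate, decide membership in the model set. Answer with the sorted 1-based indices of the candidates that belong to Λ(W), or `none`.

1, 4, 7

Compute τ' = (1−√5)/2 = -0.61803, so π⊥(m,n) = m -0.61803·n.
candidate 1: (m,n)=(8,12) → π∥ = 8+12·τ ≈ 27.41641, π⊥ = 8+12·τ' ≈ 0.58359 ∈ [-0.8, 0.8) ⇒ IN Λ
candidate 2: (m,n)=(-4,-5) → π∥ = -4-5·τ ≈ -12.09017, π⊥ = -4-5·τ' ≈ -0.90983 ∉ [-0.8, 0.8) ⇒ out
candidate 3: (m,n)=(-2,-1) → π∥ = -2-1·τ ≈ -3.61803, π⊥ = -2-1·τ' ≈ -1.38197 ∉ [-0.8, 0.8) ⇒ out
candidate 4: (m,n)=(4,7) → π∥ = 4+7·τ ≈ 15.32624, π⊥ = 4+7·τ' ≈ -0.32624 ∈ [-0.8, 0.8) ⇒ IN Λ
candidate 5: (m,n)=(1,4) → π∥ = 1+4·τ ≈ 7.47214, π⊥ = 1+4·τ' ≈ -1.47214 ∉ [-0.8, 0.8) ⇒ out
candidate 6: (m,n)=(-5,-17) → π∥ = -5-17·τ ≈ -32.50658, π⊥ = -5-17·τ' ≈ 5.50658 ∉ [-0.8, 0.8) ⇒ out
candidate 7: (m,n)=(6,10) → π∥ = 6+10·τ ≈ 22.18034, π⊥ = 6+10·τ' ≈ -0.18034 ∈ [-0.8, 0.8) ⇒ IN Λ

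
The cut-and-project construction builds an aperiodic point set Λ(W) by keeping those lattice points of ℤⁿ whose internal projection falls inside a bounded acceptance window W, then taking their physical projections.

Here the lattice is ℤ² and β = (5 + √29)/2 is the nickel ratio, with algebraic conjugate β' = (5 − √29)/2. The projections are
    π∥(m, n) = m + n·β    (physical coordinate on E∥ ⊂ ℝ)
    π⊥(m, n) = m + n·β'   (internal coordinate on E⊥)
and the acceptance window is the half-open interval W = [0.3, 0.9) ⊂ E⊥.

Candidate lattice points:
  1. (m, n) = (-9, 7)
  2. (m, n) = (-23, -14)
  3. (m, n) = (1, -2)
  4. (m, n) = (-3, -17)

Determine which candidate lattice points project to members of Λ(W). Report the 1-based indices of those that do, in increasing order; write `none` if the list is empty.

none

Numerically β ≈ 5.19258 and β' = −1/β ≈ -0.19258.
[1] lift (-9,7): star map gives -10.34808; window check 0.3 ≤ -10.34808 < 0.9 is false → out
[2] lift (-23,-14): star map gives -20.30385; window check 0.3 ≤ -20.30385 < 0.9 is false → out
[3] lift (1,-2): star map gives 1.38516; window check 0.3 ≤ 1.38516 < 0.9 is false → out
[4] lift (-3,-17): star map gives 0.27390; window check 0.3 ≤ 0.27390 < 0.9 is false → out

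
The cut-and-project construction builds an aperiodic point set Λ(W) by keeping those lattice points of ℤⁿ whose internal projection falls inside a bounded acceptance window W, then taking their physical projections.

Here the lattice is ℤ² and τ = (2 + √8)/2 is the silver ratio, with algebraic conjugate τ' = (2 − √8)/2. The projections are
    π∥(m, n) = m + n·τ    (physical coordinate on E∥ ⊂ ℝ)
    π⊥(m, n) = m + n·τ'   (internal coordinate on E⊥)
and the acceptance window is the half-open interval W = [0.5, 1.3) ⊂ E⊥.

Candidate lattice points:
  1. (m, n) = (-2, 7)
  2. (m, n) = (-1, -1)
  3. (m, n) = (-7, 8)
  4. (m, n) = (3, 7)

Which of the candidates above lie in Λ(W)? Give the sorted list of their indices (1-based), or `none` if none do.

none

τ' = (2−√8)/2 ≈ -0.414214.
#1 (-2,7): internal coord -2 + (7)·τ' = -4.899495; -4.899495 ∉ [0.5, 1.3) → out
#2 (-1,-1): internal coord -1 + (-1)·τ' = -0.585786; -0.585786 ∉ [0.5, 1.3) → out
#3 (-7,8): internal coord -7 + (8)·τ' = -10.313708; -10.313708 ∉ [0.5, 1.3) → out
#4 (3,7): internal coord 3 + (7)·τ' = +0.100505; +0.100505 ∉ [0.5, 1.3) → out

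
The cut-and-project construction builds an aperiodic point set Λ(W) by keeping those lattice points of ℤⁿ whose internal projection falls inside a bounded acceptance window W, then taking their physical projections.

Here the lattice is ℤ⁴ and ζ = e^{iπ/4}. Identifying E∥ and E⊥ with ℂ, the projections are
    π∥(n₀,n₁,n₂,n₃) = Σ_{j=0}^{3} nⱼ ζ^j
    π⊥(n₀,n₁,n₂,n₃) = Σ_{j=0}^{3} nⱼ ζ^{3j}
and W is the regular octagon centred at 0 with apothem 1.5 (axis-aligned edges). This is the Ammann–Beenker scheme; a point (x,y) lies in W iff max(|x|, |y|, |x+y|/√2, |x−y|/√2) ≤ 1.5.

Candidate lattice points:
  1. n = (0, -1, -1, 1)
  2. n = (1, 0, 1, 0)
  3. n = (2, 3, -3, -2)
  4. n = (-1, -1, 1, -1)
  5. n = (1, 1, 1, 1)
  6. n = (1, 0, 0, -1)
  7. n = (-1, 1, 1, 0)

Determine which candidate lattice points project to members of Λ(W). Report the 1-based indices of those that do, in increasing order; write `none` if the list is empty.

With ζ = e^{iπ/4} the internal vectors are ζ^0,ζ^3,ζ^6,ζ^9.
#1 (0, -1, -1, 1): internal (1.4142, 1.0000); octagon support 1.7071 vs apothem 1.5 → ∉ W
#2 (1, 0, 1, 0): internal (1.0000, -1.0000); octagon support 1.4142 vs apothem 1.5 → ∈ W
#3 (2, 3, -3, -2): internal (-1.5355, 3.7071); octagon support 3.7071 vs apothem 1.5 → ∉ W
#4 (-1, -1, 1, -1): internal (-1.0000, -2.4142); octagon support 2.4142 vs apothem 1.5 → ∉ W
#5 (1, 1, 1, 1): internal (1.0000, 0.4142); octagon support 1.0000 vs apothem 1.5 → ∈ W
#6 (1, 0, 0, -1): internal (0.2929, -0.7071); octagon support 0.7071 vs apothem 1.5 → ∈ W
#7 (-1, 1, 1, 0): internal (-1.7071, -0.2929); octagon support 1.7071 vs apothem 1.5 → ∉ W

2, 5, 6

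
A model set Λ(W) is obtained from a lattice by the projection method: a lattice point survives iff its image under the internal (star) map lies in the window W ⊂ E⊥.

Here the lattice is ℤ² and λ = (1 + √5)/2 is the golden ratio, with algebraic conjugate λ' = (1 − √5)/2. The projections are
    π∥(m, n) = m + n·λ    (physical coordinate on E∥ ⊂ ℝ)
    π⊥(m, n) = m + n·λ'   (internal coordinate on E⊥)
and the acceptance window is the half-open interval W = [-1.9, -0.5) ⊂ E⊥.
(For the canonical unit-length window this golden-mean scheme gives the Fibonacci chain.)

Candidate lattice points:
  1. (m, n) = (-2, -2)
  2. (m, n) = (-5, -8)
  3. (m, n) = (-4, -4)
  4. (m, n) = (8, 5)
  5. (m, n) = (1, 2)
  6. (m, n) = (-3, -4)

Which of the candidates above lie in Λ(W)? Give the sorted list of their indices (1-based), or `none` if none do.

1, 3, 6

Numerically λ ≈ 1.61803 and λ' = −1/λ ≈ -0.61803.
candidate 1: (m,n)=(-2,-2) → π∥ = -2-2·λ ≈ -5.23607, π⊥ = -2-2·λ' ≈ -0.76393 ∈ [-1.9, -0.5) ⇒ IN Λ
candidate 2: (m,n)=(-5,-8) → π∥ = -5-8·λ ≈ -17.94427, π⊥ = -5-8·λ' ≈ -0.05573 ∉ [-1.9, -0.5) ⇒ out
candidate 3: (m,n)=(-4,-4) → π∥ = -4-4·λ ≈ -10.47214, π⊥ = -4-4·λ' ≈ -1.52786 ∈ [-1.9, -0.5) ⇒ IN Λ
candidate 4: (m,n)=(8,5) → π∥ = 8+5·λ ≈ 16.09017, π⊥ = 8+5·λ' ≈ 4.90983 ∉ [-1.9, -0.5) ⇒ out
candidate 5: (m,n)=(1,2) → π∥ = 1+2·λ ≈ 4.23607, π⊥ = 1+2·λ' ≈ -0.23607 ∉ [-1.9, -0.5) ⇒ out
candidate 6: (m,n)=(-3,-4) → π∥ = -3-4·λ ≈ -9.47214, π⊥ = -3-4·λ' ≈ -0.52786 ∈ [-1.9, -0.5) ⇒ IN Λ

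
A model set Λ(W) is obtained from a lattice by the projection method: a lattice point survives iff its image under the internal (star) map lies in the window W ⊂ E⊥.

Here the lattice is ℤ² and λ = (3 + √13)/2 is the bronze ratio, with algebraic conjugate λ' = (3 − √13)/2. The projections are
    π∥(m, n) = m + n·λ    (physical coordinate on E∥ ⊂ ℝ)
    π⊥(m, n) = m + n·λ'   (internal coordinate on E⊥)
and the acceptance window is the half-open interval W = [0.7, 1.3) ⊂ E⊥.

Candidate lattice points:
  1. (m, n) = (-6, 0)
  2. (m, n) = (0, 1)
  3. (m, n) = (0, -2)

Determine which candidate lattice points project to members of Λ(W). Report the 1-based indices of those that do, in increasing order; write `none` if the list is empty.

none

Compute λ' = (3−√13)/2 = -0.3028, so π⊥(m,n) = m -0.3028·n.
#1 (-6,0): internal coord -6 + (0)·λ' = -6.0000; -6.0000 ∉ [0.7, 1.3) → out
#2 (0,1): internal coord 0 + (1)·λ' = -0.3028; -0.3028 ∉ [0.7, 1.3) → out
#3 (0,-2): internal coord 0 + (-2)·λ' = +0.6056; +0.6056 ∉ [0.7, 1.3) → out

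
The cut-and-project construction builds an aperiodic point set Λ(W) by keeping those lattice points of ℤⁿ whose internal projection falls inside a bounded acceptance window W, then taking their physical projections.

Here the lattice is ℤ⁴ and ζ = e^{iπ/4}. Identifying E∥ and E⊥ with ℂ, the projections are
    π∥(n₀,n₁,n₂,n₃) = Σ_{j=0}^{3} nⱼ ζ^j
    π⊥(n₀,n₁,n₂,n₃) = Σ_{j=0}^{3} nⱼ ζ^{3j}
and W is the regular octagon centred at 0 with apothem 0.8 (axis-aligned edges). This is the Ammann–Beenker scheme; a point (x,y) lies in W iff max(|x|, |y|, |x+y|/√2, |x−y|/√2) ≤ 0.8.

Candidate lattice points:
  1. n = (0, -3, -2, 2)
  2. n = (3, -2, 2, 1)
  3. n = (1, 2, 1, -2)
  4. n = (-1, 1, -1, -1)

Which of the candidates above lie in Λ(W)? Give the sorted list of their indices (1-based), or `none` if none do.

With ζ = e^{iπ/4} the internal vectors are ζ^0,ζ^3,ζ^6,ζ^9.
#1 (0, -3, -2, 2): internal (3.53553, 1.29289); octagon support 3.53553 vs apothem 0.8 → ∉ W
#2 (3, -2, 2, 1): internal (5.12132, -2.70711); octagon support 5.53553 vs apothem 0.8 → ∉ W
#3 (1, 2, 1, -2): internal (-1.82843, -1.00000); octagon support 2.00000 vs apothem 0.8 → ∉ W
#4 (-1, 1, -1, -1): internal (-2.41421, 1.00000); octagon support 2.41421 vs apothem 0.8 → ∉ W

none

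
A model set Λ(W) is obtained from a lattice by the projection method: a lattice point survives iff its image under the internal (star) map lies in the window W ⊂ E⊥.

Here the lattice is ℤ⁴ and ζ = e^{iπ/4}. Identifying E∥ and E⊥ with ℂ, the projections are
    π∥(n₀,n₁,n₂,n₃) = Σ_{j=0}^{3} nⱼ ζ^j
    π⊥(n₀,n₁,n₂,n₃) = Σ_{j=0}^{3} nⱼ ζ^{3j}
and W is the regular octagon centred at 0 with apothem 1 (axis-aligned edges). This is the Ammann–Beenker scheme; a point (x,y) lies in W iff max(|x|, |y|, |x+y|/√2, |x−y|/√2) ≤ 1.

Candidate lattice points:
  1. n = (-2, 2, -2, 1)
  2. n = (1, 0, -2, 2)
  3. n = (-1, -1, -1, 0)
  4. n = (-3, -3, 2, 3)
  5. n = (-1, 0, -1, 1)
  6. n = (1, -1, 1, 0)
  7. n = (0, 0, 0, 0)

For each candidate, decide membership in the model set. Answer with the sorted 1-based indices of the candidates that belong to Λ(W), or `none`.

π⊥(n) = n₀ + n₁ζ³ + n₂ζ⁶ + n₃ζ⁹ where ζ = e^{iπ/4}.
#1 (-2, 2, -2, 1): internal (-2.70711, 4.12132); octagon support 4.82843 vs apothem 1 → ∉ W
#2 (1, 0, -2, 2): internal (2.41421, 3.41421); octagon support 4.12132 vs apothem 1 → ∉ W
#3 (-1, -1, -1, 0): internal (-0.29289, 0.29289); octagon support 0.41421 vs apothem 1 → ∈ W
#4 (-3, -3, 2, 3): internal (1.24264, -2.00000); octagon support 2.29289 vs apothem 1 → ∉ W
#5 (-1, 0, -1, 1): internal (-0.29289, 1.70711); octagon support 1.70711 vs apothem 1 → ∉ W
#6 (1, -1, 1, 0): internal (1.70711, -1.70711); octagon support 2.41421 vs apothem 1 → ∉ W
#7 (0, 0, 0, 0): internal (0.00000, 0.00000); octagon support 0.00000 vs apothem 1 → ∈ W

3, 7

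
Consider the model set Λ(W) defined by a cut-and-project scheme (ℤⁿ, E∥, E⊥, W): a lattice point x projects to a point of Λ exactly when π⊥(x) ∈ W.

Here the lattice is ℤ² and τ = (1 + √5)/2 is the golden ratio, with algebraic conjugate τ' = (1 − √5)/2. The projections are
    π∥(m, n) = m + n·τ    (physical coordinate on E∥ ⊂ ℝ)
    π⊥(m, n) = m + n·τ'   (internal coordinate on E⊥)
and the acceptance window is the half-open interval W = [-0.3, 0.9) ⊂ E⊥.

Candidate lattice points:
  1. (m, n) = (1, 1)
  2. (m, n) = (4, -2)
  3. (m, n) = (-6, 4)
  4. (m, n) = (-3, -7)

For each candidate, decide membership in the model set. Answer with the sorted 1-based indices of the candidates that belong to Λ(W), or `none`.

τ' = (1−√5)/2 ≈ -0.618034.
candidate 1: (m,n)=(1,1) → π∥ = 1+1·τ ≈ 2.618034, π⊥ = 1+1·τ' ≈ 0.381966 ∈ [-0.3, 0.9) ⇒ IN Λ
candidate 2: (m,n)=(4,-2) → π∥ = 4-2·τ ≈ 0.763932, π⊥ = 4-2·τ' ≈ 5.236068 ∉ [-0.3, 0.9) ⇒ out
candidate 3: (m,n)=(-6,4) → π∥ = -6+4·τ ≈ 0.472136, π⊥ = -6+4·τ' ≈ -8.472136 ∉ [-0.3, 0.9) ⇒ out
candidate 4: (m,n)=(-3,-7) → π∥ = -3-7·τ ≈ -14.326238, π⊥ = -3-7·τ' ≈ 1.326238 ∉ [-0.3, 0.9) ⇒ out

1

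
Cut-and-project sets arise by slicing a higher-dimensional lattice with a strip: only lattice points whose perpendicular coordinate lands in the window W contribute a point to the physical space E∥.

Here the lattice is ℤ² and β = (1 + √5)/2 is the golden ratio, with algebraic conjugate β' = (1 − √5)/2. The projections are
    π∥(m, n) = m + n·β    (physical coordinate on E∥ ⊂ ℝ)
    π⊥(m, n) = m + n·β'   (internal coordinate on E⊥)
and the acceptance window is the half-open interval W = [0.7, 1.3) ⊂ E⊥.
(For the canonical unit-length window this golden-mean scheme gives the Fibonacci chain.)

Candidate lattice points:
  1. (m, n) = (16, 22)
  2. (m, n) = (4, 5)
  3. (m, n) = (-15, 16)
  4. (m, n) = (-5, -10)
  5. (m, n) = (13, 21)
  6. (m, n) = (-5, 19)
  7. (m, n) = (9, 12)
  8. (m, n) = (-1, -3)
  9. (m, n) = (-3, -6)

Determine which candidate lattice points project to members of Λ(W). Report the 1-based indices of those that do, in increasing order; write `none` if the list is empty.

2, 4, 8, 9

Numerically β ≈ 1.618034 and β' = −1/β ≈ -0.618034.
#1 (16,22): internal coord 16 + (22)·β' = +2.403252; +2.403252 ∉ [0.7, 1.3) → out
#2 (4,5): internal coord 4 + (5)·β' = +0.909830; +0.909830 ∈ [0.7, 1.3) → IN Λ
#3 (-15,16): internal coord -15 + (16)·β' = -24.888544; -24.888544 ∉ [0.7, 1.3) → out
#4 (-5,-10): internal coord -5 + (-10)·β' = +1.180340; +1.180340 ∈ [0.7, 1.3) → IN Λ
#5 (13,21): internal coord 13 + (21)·β' = +0.021286; +0.021286 ∉ [0.7, 1.3) → out
#6 (-5,19): internal coord -5 + (19)·β' = -16.742646; -16.742646 ∉ [0.7, 1.3) → out
#7 (9,12): internal coord 9 + (12)·β' = +1.583592; +1.583592 ∉ [0.7, 1.3) → out
#8 (-1,-3): internal coord -1 + (-3)·β' = +0.854102; +0.854102 ∈ [0.7, 1.3) → IN Λ
#9 (-3,-6): internal coord -3 + (-6)·β' = +0.708204; +0.708204 ∈ [0.7, 1.3) → IN Λ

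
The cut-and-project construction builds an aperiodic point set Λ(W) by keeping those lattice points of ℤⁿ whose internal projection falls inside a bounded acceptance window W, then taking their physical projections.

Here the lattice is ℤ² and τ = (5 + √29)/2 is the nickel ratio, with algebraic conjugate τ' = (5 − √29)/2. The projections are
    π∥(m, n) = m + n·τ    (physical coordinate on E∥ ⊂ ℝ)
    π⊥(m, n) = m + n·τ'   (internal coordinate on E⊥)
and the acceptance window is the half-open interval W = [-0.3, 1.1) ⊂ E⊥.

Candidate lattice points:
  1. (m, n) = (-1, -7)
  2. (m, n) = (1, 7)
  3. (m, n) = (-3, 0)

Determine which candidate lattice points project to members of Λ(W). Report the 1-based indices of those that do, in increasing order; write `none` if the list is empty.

1

Compute τ' = (5−√29)/2 = -0.19258, so π⊥(m,n) = m -0.19258·n.
#1 (-1,-7): internal coord -1 + (-7)·τ' = +0.34808; +0.34808 ∈ [-0.3, 1.1) → IN Λ
#2 (1,7): internal coord 1 + (7)·τ' = -0.34808; -0.34808 ∉ [-0.3, 1.1) → out
#3 (-3,0): internal coord -3 + (0)·τ' = -3.00000; -3.00000 ∉ [-0.3, 1.1) → out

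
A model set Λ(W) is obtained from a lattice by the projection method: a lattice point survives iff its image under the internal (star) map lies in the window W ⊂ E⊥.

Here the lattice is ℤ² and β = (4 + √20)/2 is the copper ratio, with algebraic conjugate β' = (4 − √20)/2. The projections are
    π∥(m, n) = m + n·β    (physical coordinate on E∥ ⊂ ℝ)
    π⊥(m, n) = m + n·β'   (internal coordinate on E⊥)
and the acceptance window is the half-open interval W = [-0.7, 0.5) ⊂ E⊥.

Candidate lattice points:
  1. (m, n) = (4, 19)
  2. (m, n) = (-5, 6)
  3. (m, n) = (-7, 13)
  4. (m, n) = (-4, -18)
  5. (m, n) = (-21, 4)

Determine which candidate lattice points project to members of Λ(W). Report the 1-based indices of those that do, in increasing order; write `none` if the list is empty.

1, 4

Compute β' = (4−√20)/2 = -0.2361, so π⊥(m,n) = m -0.2361·n.
candidate 1: (m,n)=(4,19) → π∥ = 4+19·β ≈ 84.4853, π⊥ = 4+19·β' ≈ -0.4853 ∈ [-0.7, 0.5) ⇒ IN Λ
candidate 2: (m,n)=(-5,6) → π∥ = -5+6·β ≈ 20.4164, π⊥ = -5+6·β' ≈ -6.4164 ∉ [-0.7, 0.5) ⇒ out
candidate 3: (m,n)=(-7,13) → π∥ = -7+13·β ≈ 48.0689, π⊥ = -7+13·β' ≈ -10.0689 ∉ [-0.7, 0.5) ⇒ out
candidate 4: (m,n)=(-4,-18) → π∥ = -4-18·β ≈ -80.2492, π⊥ = -4-18·β' ≈ 0.2492 ∈ [-0.7, 0.5) ⇒ IN Λ
candidate 5: (m,n)=(-21,4) → π∥ = -21+4·β ≈ -4.0557, π⊥ = -21+4·β' ≈ -21.9443 ∉ [-0.7, 0.5) ⇒ out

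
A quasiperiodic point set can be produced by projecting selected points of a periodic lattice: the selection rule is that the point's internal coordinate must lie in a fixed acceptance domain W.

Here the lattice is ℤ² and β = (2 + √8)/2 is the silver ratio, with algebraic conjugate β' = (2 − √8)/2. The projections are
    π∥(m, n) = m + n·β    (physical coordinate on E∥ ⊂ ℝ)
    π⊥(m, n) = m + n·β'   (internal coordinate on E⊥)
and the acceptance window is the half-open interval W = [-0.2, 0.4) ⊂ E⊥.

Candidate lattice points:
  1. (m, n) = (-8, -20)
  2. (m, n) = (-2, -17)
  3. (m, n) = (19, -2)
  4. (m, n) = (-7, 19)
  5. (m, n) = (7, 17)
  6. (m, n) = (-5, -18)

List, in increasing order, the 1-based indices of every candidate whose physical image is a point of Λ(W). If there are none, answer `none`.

Numerically β ≈ 2.4142 and β' = −1/β ≈ -0.4142.
candidate 1: (m,n)=(-8,-20) → π∥ = -8-20·β ≈ -56.2843, π⊥ = -8-20·β' ≈ 0.2843 ∈ [-0.2, 0.4) ⇒ IN Λ
candidate 2: (m,n)=(-2,-17) → π∥ = -2-17·β ≈ -43.0416, π⊥ = -2-17·β' ≈ 5.0416 ∉ [-0.2, 0.4) ⇒ out
candidate 3: (m,n)=(19,-2) → π∥ = 19-2·β ≈ 14.1716, π⊥ = 19-2·β' ≈ 19.8284 ∉ [-0.2, 0.4) ⇒ out
candidate 4: (m,n)=(-7,19) → π∥ = -7+19·β ≈ 38.8701, π⊥ = -7+19·β' ≈ -14.8701 ∉ [-0.2, 0.4) ⇒ out
candidate 5: (m,n)=(7,17) → π∥ = 7+17·β ≈ 48.0416, π⊥ = 7+17·β' ≈ -0.0416 ∈ [-0.2, 0.4) ⇒ IN Λ
candidate 6: (m,n)=(-5,-18) → π∥ = -5-18·β ≈ -48.4558, π⊥ = -5-18·β' ≈ 2.4558 ∉ [-0.2, 0.4) ⇒ out

1, 5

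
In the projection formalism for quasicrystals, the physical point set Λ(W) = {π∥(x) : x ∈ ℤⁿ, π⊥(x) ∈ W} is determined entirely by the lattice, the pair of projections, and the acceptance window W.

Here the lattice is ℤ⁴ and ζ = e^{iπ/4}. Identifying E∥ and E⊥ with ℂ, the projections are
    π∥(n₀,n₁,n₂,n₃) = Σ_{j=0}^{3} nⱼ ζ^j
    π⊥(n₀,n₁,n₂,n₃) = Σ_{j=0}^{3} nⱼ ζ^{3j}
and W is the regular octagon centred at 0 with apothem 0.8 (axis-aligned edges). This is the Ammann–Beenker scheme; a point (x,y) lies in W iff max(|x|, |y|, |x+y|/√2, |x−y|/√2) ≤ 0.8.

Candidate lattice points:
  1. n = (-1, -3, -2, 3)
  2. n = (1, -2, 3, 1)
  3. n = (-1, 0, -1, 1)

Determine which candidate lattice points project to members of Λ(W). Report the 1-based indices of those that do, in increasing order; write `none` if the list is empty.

none

π⊥(n) = n₀ + n₁ζ³ + n₂ζ⁶ + n₃ζ⁹ where ζ = e^{iπ/4}.
candidate 1: n = (-1, -3, -2, 3) → π⊥ ≈ (+3.242641, +2.000000); max(|x|,|y|,|x±y|/√2) = 3.707107 > 0.8 ⇒ ∉ W
candidate 2: n = (1, -2, 3, 1) → π⊥ ≈ (+3.121320, -3.707107); max(|x|,|y|,|x±y|/√2) = 4.828427 > 0.8 ⇒ ∉ W
candidate 3: n = (-1, 0, -1, 1) → π⊥ ≈ (-0.292893, +1.707107); max(|x|,|y|,|x±y|/√2) = 1.707107 > 0.8 ⇒ ∉ W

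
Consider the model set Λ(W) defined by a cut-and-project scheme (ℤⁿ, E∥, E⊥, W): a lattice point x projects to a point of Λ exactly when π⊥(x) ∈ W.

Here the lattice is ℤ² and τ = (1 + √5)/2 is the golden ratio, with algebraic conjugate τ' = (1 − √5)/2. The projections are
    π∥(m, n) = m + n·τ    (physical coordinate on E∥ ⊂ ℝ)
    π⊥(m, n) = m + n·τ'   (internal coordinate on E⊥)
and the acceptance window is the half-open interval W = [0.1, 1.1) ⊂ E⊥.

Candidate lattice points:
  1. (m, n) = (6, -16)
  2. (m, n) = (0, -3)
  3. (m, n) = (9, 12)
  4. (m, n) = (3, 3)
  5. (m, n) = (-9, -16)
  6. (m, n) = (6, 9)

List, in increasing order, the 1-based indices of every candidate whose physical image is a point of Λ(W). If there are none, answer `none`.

Compute τ' = (1−√5)/2 = -0.6180, so π⊥(m,n) = m -0.6180·n.
candidate 1: (m,n)=(6,-16) → π∥ = 6-16·τ ≈ -19.8885, π⊥ = 6-16·τ' ≈ 15.8885 ∉ [0.1, 1.1) ⇒ out
candidate 2: (m,n)=(0,-3) → π∥ = 0-3·τ ≈ -4.8541, π⊥ = 0-3·τ' ≈ 1.8541 ∉ [0.1, 1.1) ⇒ out
candidate 3: (m,n)=(9,12) → π∥ = 9+12·τ ≈ 28.4164, π⊥ = 9+12·τ' ≈ 1.5836 ∉ [0.1, 1.1) ⇒ out
candidate 4: (m,n)=(3,3) → π∥ = 3+3·τ ≈ 7.8541, π⊥ = 3+3·τ' ≈ 1.1459 ∉ [0.1, 1.1) ⇒ out
candidate 5: (m,n)=(-9,-16) → π∥ = -9-16·τ ≈ -34.8885, π⊥ = -9-16·τ' ≈ 0.8885 ∈ [0.1, 1.1) ⇒ IN Λ
candidate 6: (m,n)=(6,9) → π∥ = 6+9·τ ≈ 20.5623, π⊥ = 6+9·τ' ≈ 0.4377 ∈ [0.1, 1.1) ⇒ IN Λ

5, 6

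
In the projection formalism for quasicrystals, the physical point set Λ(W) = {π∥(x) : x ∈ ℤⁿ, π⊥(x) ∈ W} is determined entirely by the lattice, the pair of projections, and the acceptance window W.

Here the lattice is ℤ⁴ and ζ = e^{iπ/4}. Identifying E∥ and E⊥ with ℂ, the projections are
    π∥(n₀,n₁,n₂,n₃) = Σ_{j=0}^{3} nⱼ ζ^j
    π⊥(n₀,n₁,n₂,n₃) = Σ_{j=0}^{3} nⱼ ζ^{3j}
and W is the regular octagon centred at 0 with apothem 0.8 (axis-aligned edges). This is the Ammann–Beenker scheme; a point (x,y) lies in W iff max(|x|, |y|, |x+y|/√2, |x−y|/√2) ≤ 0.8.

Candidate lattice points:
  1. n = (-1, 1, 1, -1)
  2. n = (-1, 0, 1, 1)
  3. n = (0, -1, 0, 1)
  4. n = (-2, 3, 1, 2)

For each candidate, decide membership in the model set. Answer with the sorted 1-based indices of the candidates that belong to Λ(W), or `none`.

2

With ζ = e^{iπ/4} the internal vectors are ζ^0,ζ^3,ζ^6,ζ^9.
#1 (-1, 1, 1, -1): internal (-2.414214, -1.000000); octagon support 2.414214 vs apothem 0.8 → ∉ W
#2 (-1, 0, 1, 1): internal (-0.292893, -0.292893); octagon support 0.414214 vs apothem 0.8 → ∈ W
#3 (0, -1, 0, 1): internal (1.414214, 0.000000); octagon support 1.414214 vs apothem 0.8 → ∉ W
#4 (-2, 3, 1, 2): internal (-2.707107, 2.535534); octagon support 3.707107 vs apothem 0.8 → ∉ W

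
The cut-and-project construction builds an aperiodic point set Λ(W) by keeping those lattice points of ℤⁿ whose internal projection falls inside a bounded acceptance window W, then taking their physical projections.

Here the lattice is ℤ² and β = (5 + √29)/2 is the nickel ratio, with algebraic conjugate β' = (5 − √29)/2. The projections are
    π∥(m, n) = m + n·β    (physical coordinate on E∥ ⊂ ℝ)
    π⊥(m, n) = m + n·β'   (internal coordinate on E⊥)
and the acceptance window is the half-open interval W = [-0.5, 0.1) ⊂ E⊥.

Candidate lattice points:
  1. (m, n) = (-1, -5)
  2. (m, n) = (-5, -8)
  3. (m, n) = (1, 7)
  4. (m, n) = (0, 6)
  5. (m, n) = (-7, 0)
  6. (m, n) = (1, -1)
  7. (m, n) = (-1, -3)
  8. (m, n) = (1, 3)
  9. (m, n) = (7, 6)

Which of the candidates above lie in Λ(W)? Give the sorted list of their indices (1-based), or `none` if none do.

Compute β' = (5−√29)/2 = -0.1926, so π⊥(m,n) = m -0.1926·n.
candidate 1: (m,n)=(-1,-5) → π∥ = -1-5·β ≈ -26.9629, π⊥ = -1-5·β' ≈ -0.0371 ∈ [-0.5, 0.1) ⇒ IN Λ
candidate 2: (m,n)=(-5,-8) → π∥ = -5-8·β ≈ -46.5407, π⊥ = -5-8·β' ≈ -3.4593 ∉ [-0.5, 0.1) ⇒ out
candidate 3: (m,n)=(1,7) → π∥ = 1+7·β ≈ 37.3481, π⊥ = 1+7·β' ≈ -0.3481 ∈ [-0.5, 0.1) ⇒ IN Λ
candidate 4: (m,n)=(0,6) → π∥ = 0+6·β ≈ 31.1555, π⊥ = 0+6·β' ≈ -1.1555 ∉ [-0.5, 0.1) ⇒ out
candidate 5: (m,n)=(-7,0) → π∥ = -7+0·β ≈ -7.0000, π⊥ = -7+0·β' ≈ -7.0000 ∉ [-0.5, 0.1) ⇒ out
candidate 6: (m,n)=(1,-1) → π∥ = 1-1·β ≈ -4.1926, π⊥ = 1-1·β' ≈ 1.1926 ∉ [-0.5, 0.1) ⇒ out
candidate 7: (m,n)=(-1,-3) → π∥ = -1-3·β ≈ -16.5777, π⊥ = -1-3·β' ≈ -0.4223 ∈ [-0.5, 0.1) ⇒ IN Λ
candidate 8: (m,n)=(1,3) → π∥ = 1+3·β ≈ 16.5777, π⊥ = 1+3·β' ≈ 0.4223 ∉ [-0.5, 0.1) ⇒ out
candidate 9: (m,n)=(7,6) → π∥ = 7+6·β ≈ 38.1555, π⊥ = 7+6·β' ≈ 5.8445 ∉ [-0.5, 0.1) ⇒ out

1, 3, 7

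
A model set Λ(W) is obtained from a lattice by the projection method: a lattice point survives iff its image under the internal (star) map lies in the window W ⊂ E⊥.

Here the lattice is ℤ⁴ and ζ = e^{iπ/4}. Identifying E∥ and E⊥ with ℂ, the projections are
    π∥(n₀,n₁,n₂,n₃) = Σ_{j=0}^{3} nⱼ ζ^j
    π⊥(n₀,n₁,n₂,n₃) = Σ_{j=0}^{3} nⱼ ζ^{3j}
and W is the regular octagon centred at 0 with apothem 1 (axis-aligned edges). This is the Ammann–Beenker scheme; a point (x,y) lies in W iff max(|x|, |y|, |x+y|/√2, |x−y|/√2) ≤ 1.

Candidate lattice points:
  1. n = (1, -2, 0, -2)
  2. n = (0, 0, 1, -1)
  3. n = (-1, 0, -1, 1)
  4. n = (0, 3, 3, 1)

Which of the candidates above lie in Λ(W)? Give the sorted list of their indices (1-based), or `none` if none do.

none

π⊥(n) = n₀ + n₁ζ³ + n₂ζ⁶ + n₃ζ⁹ where ζ = e^{iπ/4}.
#1 (1, -2, 0, -2): internal (1.00000, -2.82843); octagon support 2.82843 vs apothem 1 → ∉ W
#2 (0, 0, 1, -1): internal (-0.70711, -1.70711); octagon support 1.70711 vs apothem 1 → ∉ W
#3 (-1, 0, -1, 1): internal (-0.29289, 1.70711); octagon support 1.70711 vs apothem 1 → ∉ W
#4 (0, 3, 3, 1): internal (-1.41421, -0.17157); octagon support 1.41421 vs apothem 1 → ∉ W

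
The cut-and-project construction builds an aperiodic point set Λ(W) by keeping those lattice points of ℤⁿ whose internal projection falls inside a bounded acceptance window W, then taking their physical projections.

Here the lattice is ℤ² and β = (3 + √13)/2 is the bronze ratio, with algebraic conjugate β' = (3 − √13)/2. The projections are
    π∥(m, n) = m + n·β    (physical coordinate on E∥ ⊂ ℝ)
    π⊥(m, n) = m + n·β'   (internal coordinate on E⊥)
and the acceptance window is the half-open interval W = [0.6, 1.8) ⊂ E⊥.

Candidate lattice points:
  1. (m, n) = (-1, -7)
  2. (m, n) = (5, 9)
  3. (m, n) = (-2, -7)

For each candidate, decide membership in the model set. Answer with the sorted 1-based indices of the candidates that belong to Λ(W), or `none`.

1

β' = (3−√13)/2 ≈ -0.30278.
candidate 1: (m,n)=(-1,-7) → π∥ = -1-7·β ≈ -24.11943, π⊥ = -1-7·β' ≈ 1.11943 ∈ [0.6, 1.8) ⇒ IN Λ
candidate 2: (m,n)=(5,9) → π∥ = 5+9·β ≈ 34.72498, π⊥ = 5+9·β' ≈ 2.27502 ∉ [0.6, 1.8) ⇒ out
candidate 3: (m,n)=(-2,-7) → π∥ = -2-7·β ≈ -25.11943, π⊥ = -2-7·β' ≈ 0.11943 ∉ [0.6, 1.8) ⇒ out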